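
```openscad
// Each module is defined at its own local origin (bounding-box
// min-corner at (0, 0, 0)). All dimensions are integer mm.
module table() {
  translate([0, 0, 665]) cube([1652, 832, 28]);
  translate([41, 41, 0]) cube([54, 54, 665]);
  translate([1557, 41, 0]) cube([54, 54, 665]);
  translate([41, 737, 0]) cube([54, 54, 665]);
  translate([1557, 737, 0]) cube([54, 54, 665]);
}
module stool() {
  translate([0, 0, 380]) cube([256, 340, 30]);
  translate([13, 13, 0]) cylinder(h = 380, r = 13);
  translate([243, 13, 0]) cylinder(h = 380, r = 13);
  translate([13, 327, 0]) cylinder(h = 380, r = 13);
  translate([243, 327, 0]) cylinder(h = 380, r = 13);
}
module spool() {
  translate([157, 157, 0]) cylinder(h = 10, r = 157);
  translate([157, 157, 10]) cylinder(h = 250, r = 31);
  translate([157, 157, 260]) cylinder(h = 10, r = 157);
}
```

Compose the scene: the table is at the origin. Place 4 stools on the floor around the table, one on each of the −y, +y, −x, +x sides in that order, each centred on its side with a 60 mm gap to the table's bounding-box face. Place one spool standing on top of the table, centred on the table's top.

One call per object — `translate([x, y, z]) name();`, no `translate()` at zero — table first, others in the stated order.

table();
translate([698, -400, 0]) stool();
translate([698, 892, 0]) stool();
translate([-316, 246, 0]) stool();
translate([1712, 246, 0]) stool();
translate([669, 259, 693]) spool();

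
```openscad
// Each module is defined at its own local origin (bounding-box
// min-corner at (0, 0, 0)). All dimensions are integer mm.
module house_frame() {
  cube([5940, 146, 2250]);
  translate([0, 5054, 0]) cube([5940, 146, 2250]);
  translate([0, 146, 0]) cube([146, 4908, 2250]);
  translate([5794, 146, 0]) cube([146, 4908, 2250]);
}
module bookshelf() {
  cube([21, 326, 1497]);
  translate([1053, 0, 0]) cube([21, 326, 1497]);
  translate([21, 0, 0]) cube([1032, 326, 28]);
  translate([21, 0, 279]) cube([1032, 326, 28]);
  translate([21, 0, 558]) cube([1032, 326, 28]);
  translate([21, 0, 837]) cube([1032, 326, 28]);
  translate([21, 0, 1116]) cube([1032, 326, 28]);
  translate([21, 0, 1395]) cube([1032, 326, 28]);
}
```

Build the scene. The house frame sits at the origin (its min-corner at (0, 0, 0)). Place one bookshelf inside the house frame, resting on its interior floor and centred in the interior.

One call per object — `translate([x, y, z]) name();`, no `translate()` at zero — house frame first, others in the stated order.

house_frame();
translate([2433, 2437, 0]) bookshelf();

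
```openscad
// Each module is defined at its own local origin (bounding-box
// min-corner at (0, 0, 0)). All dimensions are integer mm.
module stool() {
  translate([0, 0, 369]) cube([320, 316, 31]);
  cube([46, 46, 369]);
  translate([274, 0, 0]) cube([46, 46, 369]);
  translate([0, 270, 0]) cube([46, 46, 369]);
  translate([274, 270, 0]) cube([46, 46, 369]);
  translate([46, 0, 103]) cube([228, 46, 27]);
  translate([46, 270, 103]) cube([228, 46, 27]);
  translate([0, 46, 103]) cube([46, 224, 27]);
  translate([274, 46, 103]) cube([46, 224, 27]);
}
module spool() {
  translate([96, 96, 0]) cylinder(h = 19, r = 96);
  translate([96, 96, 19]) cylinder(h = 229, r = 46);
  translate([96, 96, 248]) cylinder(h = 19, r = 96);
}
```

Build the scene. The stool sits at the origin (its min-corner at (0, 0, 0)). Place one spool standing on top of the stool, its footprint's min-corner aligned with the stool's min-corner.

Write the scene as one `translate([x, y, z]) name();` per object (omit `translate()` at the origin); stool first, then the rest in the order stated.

stool();
translate([0, 0, 400]) spool();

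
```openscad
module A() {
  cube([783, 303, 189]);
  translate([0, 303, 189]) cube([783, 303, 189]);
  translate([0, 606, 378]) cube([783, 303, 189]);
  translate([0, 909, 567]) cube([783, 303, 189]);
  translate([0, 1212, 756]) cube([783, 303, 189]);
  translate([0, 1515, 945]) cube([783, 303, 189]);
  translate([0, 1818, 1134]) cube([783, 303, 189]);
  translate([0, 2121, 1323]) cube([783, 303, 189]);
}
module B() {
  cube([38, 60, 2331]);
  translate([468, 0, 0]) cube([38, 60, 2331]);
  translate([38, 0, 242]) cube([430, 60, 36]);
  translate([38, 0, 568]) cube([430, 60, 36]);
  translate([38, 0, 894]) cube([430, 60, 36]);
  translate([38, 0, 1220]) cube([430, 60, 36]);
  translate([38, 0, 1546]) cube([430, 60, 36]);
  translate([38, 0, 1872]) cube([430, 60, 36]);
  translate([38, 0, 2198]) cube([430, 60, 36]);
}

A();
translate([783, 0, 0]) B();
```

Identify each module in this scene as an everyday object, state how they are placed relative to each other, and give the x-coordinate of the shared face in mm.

The staircase's +x face and the ladder's −x face are both at x = 783 mm.

A is a staircase. B is a ladder. The ladder is against the staircase's +x side, with their −y faces flush. The x-coordinate of the shared face is 783 mm.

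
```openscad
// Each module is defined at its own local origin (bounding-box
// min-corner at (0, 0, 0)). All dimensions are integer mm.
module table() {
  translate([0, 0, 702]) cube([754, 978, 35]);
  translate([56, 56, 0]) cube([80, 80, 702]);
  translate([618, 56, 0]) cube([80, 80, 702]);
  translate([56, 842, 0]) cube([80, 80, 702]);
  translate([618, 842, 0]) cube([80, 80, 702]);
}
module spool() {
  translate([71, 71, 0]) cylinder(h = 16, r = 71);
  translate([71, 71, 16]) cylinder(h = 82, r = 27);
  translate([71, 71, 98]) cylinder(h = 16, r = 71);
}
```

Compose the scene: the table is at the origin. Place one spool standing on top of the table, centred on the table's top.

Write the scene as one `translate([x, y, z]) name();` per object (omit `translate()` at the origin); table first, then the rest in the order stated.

table();
translate([306, 418, 737]) spool();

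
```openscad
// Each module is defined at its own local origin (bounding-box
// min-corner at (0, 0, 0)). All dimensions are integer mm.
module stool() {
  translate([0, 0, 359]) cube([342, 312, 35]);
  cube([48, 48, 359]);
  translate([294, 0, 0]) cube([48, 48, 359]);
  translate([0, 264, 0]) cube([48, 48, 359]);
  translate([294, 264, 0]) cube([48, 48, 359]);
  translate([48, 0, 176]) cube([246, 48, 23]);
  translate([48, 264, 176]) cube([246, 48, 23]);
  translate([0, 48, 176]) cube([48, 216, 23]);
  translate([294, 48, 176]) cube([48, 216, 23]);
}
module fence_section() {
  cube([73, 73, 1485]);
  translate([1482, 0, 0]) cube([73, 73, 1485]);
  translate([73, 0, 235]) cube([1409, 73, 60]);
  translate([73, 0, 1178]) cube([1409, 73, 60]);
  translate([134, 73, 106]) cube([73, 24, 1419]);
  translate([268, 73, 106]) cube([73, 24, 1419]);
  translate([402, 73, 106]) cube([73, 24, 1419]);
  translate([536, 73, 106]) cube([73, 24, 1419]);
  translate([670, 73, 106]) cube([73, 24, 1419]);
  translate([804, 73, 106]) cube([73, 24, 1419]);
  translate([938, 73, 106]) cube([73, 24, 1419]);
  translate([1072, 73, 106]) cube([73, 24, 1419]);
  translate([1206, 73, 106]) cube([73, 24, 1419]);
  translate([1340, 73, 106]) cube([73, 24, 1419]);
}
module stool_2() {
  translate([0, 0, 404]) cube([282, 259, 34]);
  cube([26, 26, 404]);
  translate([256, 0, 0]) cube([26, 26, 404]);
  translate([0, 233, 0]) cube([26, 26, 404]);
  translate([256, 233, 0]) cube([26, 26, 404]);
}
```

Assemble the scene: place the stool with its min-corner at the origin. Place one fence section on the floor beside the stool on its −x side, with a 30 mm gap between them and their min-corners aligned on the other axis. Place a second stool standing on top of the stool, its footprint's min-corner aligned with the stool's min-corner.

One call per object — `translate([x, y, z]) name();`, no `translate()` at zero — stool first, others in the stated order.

stool();
translate([-1585, 0, 0]) fence_section();
translate([0, 0, 394]) stool_2();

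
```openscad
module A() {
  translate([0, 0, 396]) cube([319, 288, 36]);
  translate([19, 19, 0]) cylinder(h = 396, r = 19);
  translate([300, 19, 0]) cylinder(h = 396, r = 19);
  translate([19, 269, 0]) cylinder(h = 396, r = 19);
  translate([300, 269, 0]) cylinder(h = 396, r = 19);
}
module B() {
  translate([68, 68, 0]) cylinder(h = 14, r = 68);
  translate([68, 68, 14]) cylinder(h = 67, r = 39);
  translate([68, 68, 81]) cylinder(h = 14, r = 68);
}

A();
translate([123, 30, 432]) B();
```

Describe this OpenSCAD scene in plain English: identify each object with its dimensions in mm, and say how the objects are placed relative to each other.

A is a four-legged stool. The seat is a 319×288×36 mm slab whose top surface is at z = 432 mm; four round legs, each 38 mm in diameter, run from the floor (z = 0) to the underside of the seat, each leg's axis is inset half a diameter from the nearest pair of seat edges (so the leg's bounding box is flush with the corner).

B is a spool: two coaxial disc flanges of radius 68 mm and thickness 14 mm, joined by a core cylinder of radius 39 mm and height 67 mm. The lower flange rests on z = 0 and the three cylinders share a vertical axis.

The spool is on top of the stool.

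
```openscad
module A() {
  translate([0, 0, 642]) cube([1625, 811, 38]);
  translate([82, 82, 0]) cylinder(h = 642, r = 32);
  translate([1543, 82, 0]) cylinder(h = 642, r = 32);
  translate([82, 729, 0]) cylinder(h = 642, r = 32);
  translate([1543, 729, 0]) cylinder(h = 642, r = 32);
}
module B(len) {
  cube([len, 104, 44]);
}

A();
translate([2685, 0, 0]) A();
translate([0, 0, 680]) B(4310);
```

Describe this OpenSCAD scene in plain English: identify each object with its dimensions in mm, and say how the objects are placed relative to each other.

A is a table: top 1625 mm (x) × 811 mm (y), 38 mm thick, upper face at z = 680 mm, on four round legs of 64 mm diameter, each leg's bounding box inset 50 mm from the nearest pair of top edges, running from z = 0 to the bottom of the top.

B is a rectangular beam 4310 mm long (x), 104 mm deep (y), 44 mm thick (z).

The beam spans the tops of two tables placed 1060 mm apart, resting at z = 680 mm.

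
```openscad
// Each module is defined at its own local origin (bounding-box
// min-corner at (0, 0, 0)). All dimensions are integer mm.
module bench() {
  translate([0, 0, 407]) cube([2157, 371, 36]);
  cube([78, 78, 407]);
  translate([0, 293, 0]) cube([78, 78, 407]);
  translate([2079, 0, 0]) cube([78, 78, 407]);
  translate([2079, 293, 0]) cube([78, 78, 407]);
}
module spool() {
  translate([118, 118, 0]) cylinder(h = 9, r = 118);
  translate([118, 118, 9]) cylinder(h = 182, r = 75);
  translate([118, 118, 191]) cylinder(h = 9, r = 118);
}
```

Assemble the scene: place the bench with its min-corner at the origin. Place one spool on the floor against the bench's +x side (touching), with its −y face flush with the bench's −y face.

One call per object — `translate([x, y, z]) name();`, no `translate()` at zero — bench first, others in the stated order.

bench();
translate([2157, 0, 0]) spool();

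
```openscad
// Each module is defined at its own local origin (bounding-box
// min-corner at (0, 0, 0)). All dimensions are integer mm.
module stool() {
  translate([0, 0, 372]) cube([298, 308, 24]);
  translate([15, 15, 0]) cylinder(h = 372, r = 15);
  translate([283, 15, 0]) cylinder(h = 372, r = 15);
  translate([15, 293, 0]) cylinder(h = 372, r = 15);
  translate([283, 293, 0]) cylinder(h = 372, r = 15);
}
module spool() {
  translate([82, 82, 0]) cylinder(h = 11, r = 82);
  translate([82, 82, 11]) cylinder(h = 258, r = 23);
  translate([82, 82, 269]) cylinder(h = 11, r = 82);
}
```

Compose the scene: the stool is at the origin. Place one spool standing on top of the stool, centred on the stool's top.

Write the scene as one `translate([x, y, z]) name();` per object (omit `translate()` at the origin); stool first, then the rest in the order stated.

stool();
translate([67, 72, 396]) spool();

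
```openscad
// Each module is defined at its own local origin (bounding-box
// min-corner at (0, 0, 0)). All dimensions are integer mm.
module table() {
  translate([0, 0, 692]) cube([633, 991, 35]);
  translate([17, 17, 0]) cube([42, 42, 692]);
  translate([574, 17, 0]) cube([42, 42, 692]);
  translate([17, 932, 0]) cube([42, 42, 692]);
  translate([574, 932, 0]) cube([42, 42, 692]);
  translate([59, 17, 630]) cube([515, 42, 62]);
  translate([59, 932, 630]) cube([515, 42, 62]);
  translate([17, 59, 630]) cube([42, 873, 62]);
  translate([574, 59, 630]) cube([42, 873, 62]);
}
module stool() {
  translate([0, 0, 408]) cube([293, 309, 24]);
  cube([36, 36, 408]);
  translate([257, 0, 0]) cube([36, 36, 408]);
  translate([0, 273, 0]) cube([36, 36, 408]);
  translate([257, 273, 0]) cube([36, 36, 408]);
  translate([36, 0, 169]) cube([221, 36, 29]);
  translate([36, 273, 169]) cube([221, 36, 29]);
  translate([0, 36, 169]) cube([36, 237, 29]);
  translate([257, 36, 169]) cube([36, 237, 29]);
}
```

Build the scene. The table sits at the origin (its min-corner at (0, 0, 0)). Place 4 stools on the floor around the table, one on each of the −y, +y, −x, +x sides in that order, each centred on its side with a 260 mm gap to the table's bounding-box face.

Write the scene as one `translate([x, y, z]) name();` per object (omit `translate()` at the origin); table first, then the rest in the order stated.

table();
translate([170, -569, 0]) stool();
translate([170, 1251, 0]) stool();
translate([-553, 341, 0]) stool();
translate([893, 341, 0]) stool();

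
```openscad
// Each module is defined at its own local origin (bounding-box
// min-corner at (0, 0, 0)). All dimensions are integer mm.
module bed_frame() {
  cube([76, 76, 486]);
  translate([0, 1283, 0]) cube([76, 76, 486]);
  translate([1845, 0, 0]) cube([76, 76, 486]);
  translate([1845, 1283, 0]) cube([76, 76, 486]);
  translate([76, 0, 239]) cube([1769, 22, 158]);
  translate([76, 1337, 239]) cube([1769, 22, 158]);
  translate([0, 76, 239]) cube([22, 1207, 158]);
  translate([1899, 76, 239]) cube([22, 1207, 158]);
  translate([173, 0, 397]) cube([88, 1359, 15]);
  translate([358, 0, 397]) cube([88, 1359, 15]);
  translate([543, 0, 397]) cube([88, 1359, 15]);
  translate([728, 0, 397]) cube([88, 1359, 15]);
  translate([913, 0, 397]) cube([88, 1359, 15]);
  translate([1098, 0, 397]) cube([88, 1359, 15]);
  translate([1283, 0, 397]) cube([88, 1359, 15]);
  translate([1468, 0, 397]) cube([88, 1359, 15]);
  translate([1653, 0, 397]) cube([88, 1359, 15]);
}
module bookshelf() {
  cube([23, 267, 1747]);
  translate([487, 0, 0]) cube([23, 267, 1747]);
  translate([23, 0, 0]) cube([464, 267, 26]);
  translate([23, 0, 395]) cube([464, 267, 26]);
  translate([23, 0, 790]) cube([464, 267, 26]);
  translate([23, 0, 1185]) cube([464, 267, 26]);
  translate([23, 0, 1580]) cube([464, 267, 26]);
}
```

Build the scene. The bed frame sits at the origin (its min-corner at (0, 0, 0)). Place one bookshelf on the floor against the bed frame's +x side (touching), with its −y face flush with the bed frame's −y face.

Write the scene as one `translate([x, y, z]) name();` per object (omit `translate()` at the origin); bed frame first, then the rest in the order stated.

bed_frame();
translate([1921, 0, 0]) bookshelf();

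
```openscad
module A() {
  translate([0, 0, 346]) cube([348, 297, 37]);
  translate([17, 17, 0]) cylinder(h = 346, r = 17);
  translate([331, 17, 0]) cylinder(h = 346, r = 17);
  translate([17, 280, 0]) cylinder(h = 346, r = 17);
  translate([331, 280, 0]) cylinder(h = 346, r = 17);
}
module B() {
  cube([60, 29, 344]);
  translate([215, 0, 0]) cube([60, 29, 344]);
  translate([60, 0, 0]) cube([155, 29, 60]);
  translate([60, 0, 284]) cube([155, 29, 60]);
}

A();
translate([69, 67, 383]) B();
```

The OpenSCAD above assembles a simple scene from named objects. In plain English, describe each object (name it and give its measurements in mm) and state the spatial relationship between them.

A is a four-legged stool. The seat is a 348×297×37 mm slab whose top surface is at z = 383 mm; four round legs, each 34 mm in diameter, run from the floor (z = 0) to the underside of the seat, each leg's axis is inset half a diameter from the nearest pair of seat edges (so the leg's bounding box is flush with the corner).

B is a picture frame with a 155×224 mm rectangular opening (x by z) and a uniform 60 mm border on every side. Frame depth is 29 mm along y. It is built from two vertical stiles running the full outside height and two horizontal rails spanning the gap between the stiles.

The picture frame is on top of the stool.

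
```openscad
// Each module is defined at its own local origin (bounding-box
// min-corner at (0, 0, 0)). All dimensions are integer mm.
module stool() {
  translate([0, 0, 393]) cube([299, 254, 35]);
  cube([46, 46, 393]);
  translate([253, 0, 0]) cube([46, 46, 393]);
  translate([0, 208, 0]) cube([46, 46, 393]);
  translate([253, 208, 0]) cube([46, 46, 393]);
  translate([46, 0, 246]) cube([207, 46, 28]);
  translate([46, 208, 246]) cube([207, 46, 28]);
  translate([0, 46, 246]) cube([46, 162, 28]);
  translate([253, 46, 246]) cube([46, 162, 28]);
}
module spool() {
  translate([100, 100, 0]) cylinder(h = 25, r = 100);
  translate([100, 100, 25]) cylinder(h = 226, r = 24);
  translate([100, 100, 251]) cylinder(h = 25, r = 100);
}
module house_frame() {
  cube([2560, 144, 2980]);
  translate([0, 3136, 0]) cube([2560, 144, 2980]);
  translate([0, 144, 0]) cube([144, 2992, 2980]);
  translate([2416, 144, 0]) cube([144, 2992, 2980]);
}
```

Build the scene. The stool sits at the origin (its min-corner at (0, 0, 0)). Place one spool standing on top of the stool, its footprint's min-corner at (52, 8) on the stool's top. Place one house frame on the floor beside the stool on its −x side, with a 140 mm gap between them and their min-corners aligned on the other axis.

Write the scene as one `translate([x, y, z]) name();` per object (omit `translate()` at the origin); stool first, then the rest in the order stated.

stool();
translate([52, 8, 428]) spool();
translate([-2700, 0, 0]) house_frame();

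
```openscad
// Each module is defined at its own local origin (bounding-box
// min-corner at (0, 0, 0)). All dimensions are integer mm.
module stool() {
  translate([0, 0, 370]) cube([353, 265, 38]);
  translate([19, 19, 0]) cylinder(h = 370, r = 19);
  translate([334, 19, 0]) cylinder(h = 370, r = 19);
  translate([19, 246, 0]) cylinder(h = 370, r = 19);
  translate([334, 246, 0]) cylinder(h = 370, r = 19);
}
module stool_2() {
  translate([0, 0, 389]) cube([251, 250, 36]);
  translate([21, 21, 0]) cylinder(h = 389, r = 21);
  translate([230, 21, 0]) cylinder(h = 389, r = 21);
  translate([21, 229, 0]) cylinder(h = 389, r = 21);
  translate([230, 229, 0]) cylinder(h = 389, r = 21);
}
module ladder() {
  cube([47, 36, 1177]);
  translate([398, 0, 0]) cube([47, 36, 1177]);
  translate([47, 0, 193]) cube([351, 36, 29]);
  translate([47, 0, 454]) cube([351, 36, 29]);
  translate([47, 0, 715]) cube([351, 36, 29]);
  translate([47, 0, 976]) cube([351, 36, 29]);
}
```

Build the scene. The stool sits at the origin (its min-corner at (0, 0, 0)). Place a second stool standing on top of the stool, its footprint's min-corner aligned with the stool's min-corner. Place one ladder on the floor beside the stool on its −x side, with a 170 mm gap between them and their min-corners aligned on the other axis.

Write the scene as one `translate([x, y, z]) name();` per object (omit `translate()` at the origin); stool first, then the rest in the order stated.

stool();
translate([0, 0, 408]) stool_2();
translate([-615, 0, 0]) ladder();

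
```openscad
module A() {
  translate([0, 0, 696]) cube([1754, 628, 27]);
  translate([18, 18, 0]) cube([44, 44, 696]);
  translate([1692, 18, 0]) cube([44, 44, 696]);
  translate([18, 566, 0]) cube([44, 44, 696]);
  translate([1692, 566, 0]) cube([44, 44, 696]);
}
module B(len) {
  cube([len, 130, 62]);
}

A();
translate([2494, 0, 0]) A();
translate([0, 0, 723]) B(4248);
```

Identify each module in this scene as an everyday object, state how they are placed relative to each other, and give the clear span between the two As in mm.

Second table starts at x = 2494; first ends at x = 1754; clear span = 2494 − 1754 = 740 mm.

A is a table. B is a beam. A beam spans the tops of two tables. The clear span between the two tables is 740 mm.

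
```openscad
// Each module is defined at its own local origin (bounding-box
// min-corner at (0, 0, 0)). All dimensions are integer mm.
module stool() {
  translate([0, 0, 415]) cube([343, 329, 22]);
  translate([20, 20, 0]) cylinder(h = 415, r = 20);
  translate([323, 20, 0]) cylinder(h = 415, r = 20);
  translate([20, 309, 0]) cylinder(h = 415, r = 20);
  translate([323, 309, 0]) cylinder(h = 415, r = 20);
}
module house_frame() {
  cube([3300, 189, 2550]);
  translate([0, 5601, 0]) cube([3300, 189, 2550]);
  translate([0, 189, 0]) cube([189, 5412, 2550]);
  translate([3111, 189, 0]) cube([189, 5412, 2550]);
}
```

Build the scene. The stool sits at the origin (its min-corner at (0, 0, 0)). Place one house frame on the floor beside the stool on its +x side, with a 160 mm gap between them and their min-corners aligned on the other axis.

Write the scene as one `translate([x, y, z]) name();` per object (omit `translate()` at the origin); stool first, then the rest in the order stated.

stool();
translate([503, 0, 0]) house_frame();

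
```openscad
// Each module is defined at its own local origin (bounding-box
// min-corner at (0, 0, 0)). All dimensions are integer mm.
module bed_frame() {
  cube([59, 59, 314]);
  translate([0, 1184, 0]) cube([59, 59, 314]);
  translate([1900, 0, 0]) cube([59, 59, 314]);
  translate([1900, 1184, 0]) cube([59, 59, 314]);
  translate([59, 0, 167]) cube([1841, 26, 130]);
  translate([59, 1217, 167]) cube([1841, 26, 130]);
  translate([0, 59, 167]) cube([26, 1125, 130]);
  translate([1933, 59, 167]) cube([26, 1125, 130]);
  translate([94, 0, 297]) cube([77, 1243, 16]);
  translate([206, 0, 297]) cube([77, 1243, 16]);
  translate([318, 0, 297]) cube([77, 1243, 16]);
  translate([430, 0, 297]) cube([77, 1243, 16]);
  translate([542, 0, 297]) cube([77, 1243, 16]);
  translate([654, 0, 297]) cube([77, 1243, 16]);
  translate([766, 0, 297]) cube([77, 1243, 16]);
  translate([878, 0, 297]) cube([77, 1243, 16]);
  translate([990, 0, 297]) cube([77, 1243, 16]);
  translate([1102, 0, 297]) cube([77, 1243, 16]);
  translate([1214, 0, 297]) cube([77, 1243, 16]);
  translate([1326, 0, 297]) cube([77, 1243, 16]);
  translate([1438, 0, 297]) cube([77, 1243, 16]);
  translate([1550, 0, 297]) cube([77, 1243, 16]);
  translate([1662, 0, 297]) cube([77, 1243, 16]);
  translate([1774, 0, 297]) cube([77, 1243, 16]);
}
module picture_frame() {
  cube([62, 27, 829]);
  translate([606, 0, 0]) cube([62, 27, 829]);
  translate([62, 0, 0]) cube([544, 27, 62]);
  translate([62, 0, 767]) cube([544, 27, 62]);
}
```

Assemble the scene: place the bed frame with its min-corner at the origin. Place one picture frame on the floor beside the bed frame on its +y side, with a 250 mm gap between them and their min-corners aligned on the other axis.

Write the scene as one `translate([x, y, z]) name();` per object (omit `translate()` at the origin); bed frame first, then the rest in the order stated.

bed_frame();
translate([0, 1493, 0]) picture_frame();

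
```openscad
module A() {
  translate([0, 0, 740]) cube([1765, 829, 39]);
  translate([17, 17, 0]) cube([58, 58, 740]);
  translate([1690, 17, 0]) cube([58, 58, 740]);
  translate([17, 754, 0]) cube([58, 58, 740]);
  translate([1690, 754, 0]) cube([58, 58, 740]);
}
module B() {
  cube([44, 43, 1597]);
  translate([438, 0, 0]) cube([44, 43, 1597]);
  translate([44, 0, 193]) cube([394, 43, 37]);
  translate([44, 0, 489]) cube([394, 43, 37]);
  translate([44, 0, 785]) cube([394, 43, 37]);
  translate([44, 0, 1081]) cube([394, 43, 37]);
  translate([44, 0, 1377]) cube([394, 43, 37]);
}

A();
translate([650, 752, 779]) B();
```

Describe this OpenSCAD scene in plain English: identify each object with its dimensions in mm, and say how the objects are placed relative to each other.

A is a table: top 1765 mm (x) × 829 mm (y), 39 mm thick, upper face at z = 779 mm, on four 58×58 mm square legs, each inset 17 mm from the nearest pair of top edges, running from z = 0 to the bottom of the top.

B is a wooden ladder with two side rails of 44×43 mm section and 1597 mm height, set 482 mm apart overall. Between them run 5 rectangular rungs (43 mm deep, 37 mm thick), front faces flush with the rails' −y face. The bottom of the first rung is 193 mm above the floor and each subsequent rung is 296 mm higher than the one below.

The ladder is on top of the table.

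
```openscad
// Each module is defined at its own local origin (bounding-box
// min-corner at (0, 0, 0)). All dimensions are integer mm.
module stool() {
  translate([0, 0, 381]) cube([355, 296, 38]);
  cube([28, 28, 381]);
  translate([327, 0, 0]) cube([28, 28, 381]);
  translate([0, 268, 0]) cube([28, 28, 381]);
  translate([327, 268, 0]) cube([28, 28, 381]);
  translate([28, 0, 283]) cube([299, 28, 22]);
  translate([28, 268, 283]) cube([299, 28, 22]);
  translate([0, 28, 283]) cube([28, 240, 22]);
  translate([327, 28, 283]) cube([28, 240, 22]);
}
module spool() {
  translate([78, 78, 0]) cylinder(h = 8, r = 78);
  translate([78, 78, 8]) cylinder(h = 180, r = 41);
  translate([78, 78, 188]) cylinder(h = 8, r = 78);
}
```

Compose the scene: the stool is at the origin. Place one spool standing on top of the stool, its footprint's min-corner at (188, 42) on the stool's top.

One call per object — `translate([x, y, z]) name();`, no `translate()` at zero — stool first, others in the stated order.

stool();
translate([188, 42, 419]) spool();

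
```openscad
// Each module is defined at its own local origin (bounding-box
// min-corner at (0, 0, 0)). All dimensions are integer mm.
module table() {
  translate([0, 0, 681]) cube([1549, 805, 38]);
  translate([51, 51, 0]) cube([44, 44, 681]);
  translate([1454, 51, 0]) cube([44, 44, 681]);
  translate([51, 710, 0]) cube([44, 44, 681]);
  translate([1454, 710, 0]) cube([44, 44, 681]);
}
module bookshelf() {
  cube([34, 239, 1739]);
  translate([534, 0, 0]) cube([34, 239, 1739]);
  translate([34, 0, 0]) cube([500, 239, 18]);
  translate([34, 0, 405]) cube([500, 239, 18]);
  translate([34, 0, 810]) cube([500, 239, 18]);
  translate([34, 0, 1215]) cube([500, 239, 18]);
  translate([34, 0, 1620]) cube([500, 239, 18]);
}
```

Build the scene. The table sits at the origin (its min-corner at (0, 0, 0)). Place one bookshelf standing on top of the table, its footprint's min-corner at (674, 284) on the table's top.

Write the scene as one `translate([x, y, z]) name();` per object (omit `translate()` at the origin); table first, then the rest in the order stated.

table();
translate([674, 284, 719]) bookshelf();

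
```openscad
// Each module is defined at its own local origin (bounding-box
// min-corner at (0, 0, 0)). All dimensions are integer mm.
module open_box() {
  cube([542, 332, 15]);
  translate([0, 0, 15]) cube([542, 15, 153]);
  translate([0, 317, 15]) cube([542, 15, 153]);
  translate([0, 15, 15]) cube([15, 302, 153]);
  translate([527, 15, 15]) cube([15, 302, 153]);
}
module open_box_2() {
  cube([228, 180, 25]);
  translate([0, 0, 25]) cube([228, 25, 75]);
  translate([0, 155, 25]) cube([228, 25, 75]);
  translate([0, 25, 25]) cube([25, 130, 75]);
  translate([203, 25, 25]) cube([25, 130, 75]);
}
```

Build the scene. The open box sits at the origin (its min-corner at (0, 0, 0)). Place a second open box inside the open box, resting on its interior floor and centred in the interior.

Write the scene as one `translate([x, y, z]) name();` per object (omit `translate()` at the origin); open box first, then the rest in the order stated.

open_box();
translate([157, 76, 15]) open_box_2();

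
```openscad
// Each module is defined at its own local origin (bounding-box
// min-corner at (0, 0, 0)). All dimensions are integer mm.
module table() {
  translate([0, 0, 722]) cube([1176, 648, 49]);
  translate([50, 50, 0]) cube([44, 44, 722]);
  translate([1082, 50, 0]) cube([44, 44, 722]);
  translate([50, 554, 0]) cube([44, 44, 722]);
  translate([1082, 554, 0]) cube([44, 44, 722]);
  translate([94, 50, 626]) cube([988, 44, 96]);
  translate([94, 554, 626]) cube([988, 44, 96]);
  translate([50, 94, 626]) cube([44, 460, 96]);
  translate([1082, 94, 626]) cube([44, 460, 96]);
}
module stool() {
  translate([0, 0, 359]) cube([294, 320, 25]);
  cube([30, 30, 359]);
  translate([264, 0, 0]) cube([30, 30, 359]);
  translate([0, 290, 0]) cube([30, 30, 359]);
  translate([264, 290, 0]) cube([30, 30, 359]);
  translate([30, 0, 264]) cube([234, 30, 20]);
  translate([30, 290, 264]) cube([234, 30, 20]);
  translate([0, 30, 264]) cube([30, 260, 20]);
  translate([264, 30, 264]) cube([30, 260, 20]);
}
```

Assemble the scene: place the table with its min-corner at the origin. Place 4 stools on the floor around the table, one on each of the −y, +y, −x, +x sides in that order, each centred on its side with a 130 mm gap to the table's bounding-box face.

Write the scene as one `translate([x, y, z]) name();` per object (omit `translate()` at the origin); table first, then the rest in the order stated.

table();
translate([441, -450, 0]) stool();
translate([441, 778, 0]) stool();
translate([-424, 164, 0]) stool();
translate([1306, 164, 0]) stool();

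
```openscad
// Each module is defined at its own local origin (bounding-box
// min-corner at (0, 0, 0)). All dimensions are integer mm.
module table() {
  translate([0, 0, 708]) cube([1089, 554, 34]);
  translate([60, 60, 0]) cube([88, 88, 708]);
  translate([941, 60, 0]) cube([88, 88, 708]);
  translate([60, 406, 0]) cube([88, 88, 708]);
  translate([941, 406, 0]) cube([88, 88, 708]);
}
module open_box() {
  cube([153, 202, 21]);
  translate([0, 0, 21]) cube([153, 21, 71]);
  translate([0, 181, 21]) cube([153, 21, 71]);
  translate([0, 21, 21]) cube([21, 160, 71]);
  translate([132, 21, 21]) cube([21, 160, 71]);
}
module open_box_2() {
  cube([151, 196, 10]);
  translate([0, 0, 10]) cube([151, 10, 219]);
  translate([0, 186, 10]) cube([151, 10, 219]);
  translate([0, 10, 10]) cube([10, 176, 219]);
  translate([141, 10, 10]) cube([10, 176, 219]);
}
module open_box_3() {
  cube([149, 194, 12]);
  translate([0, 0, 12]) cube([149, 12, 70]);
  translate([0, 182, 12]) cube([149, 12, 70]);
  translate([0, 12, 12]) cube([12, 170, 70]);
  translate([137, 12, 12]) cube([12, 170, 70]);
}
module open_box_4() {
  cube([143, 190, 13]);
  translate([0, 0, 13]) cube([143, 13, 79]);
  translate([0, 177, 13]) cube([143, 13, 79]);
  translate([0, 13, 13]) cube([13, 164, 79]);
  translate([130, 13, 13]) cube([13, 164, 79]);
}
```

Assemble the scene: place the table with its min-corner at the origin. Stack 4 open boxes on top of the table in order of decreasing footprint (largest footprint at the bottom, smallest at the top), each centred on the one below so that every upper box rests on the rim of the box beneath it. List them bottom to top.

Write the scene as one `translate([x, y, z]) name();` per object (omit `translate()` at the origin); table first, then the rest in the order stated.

table();
translate([468, 176, 742]) open_box();
translate([469, 179, 834]) open_box_2();
translate([470, 180, 1063]) open_box_3();
translate([473, 182, 1145]) open_box_4();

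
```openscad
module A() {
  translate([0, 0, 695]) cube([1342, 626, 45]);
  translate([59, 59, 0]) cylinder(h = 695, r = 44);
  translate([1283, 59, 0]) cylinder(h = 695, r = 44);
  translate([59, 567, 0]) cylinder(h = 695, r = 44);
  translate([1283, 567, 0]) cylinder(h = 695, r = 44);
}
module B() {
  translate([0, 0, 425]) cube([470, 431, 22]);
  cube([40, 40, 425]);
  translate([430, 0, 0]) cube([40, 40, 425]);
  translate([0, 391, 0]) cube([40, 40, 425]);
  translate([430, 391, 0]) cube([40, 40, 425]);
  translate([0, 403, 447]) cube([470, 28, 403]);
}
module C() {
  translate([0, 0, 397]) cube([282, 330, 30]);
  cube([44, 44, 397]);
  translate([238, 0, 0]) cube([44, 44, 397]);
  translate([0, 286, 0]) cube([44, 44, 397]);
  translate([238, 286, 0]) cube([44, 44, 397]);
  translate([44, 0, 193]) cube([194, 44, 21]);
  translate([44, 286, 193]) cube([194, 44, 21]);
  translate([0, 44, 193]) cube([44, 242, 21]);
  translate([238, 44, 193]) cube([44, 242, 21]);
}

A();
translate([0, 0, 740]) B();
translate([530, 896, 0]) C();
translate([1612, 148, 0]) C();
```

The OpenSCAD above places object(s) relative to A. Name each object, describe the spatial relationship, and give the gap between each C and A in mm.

A is a table. B is a chair. C is a stool. The chair is on top of the table. Two stools sit around the table at the +y, +x sides. The gap between each stool and the table is 270 mm.

Each stool's nearest face is 270 mm from the table's bounding box.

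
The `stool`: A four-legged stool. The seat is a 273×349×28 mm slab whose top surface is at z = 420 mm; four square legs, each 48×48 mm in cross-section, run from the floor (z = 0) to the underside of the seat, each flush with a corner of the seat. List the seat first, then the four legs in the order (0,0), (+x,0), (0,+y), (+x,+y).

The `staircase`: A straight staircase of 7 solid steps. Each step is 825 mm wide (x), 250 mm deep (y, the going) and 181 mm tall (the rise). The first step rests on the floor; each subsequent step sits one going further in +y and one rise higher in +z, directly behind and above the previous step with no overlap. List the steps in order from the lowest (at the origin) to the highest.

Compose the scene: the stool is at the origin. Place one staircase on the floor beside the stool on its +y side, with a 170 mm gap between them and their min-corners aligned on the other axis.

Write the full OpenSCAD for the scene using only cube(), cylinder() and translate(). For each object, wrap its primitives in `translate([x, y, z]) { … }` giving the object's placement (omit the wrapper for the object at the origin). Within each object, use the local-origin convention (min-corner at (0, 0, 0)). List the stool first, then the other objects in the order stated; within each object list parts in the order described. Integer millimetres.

translate([0, 0, 392]) cube([273, 349, 28]);
cube([48, 48, 392]);
translate([225, 0, 0]) cube([48, 48, 392]);
translate([0, 301, 0]) cube([48, 48, 392]);
translate([225, 301, 0]) cube([48, 48, 392]);
translate([0, 519, 0]) {
  cube([825, 250, 181]);
  translate([0, 250, 181]) cube([825, 250, 181]);
  translate([0, 500, 362]) cube([825, 250, 181]);
  translate([0, 750, 543]) cube([825, 250, 181]);
  translate([0, 1000, 724]) cube([825, 250, 181]);
  translate([0, 1250, 905]) cube([825, 250, 181]);
  translate([0, 1500, 1086]) cube([825, 250, 181]);
}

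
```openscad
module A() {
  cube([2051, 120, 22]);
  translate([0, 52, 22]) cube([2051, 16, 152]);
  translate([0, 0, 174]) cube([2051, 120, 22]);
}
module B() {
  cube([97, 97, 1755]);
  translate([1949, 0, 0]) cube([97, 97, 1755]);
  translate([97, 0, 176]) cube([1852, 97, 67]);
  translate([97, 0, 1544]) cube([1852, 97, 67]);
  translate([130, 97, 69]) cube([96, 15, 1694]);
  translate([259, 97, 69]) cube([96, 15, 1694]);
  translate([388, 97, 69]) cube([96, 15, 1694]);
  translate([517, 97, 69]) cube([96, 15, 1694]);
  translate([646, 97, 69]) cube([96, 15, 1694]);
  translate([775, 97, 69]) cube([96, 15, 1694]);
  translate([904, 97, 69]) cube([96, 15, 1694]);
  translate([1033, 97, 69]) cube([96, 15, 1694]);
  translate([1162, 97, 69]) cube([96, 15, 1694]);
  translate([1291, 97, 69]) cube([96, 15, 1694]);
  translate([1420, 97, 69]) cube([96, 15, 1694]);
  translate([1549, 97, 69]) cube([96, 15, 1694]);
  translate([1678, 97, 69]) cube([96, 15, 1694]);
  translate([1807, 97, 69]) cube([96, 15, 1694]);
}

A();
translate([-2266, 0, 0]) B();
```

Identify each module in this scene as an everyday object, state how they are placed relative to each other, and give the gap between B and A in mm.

A is an I-beam. B is a fence section. The fence section is on the floor beside the I-beam on its −x side. The gap between the fence section and the I-beam is 220 mm.

The fence section's nearest face is 220 mm from the I-beam's −x face.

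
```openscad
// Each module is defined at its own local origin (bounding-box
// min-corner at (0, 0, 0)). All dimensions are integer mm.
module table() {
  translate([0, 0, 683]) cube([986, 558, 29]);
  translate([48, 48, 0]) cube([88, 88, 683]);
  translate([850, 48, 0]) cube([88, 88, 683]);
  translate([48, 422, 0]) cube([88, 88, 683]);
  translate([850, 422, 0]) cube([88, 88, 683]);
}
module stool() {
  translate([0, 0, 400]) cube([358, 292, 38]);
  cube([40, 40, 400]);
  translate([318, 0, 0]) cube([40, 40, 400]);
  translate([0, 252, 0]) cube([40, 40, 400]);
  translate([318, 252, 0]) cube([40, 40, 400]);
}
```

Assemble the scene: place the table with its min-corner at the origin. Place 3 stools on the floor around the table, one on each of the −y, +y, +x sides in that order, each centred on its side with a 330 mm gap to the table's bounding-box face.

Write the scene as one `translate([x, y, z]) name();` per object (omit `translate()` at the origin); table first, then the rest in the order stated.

table();
translate([314, -622, 0]) stool();
translate([314, 888, 0]) stool();
translate([1316, 133, 0]) stool();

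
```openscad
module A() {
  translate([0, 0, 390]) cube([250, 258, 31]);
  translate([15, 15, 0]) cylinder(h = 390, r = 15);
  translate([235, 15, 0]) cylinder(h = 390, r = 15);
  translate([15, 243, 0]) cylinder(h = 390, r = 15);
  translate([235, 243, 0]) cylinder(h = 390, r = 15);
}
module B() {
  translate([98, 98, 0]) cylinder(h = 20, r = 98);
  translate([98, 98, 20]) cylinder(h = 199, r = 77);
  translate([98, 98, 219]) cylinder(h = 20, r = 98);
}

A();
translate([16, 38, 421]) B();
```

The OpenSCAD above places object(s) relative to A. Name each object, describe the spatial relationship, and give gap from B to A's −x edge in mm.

The spool's min-x is at 16; the stool's min-x is 0; gap = 16 mm.

A is a stool. B is a spool. The spool is on top of the stool. The gap from the spool to the stool's −x edge is 16 mm.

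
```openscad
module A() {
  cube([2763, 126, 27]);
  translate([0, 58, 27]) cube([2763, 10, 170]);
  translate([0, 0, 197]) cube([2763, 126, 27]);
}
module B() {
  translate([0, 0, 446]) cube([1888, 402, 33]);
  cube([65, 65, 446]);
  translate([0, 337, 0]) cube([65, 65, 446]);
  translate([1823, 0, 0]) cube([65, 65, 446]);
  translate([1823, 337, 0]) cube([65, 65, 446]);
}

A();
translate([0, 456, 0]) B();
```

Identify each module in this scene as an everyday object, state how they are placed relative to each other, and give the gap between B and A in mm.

The bench's nearest face is 330 mm from the I-beam's +y face.

A is an I-beam. B is a bench. The bench is on the floor beside the I-beam on its +y side. The gap between the bench and the I-beam is 330 mm.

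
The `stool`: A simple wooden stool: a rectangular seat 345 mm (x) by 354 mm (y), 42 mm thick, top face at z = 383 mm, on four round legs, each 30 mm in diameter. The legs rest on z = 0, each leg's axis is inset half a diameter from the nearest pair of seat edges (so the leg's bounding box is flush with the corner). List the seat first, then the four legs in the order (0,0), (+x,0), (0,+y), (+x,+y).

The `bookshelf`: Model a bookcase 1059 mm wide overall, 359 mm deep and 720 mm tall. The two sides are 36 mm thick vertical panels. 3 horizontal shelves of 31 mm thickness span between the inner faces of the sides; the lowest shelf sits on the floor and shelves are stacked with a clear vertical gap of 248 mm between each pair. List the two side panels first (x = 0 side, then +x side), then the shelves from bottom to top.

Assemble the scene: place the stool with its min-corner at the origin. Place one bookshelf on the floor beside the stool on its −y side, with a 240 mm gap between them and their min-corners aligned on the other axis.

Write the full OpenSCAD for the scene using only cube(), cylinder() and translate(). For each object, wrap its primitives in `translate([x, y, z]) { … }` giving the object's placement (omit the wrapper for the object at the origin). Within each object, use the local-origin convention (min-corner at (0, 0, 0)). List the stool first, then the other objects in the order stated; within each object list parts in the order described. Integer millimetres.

translate([0, 0, 341]) cube([345, 354, 42]);
translate([15, 15, 0]) cylinder(h = 341, r = 15);
translate([330, 15, 0]) cylinder(h = 341, r = 15);
translate([15, 339, 0]) cylinder(h = 341, r = 15);
translate([330, 339, 0]) cylinder(h = 341, r = 15);
translate([0, -599, 0]) {
  cube([36, 359, 720]);
  translate([1023, 0, 0]) cube([36, 359, 720]);
  translate([36, 0, 0]) cube([987, 359, 31]);
  translate([36, 0, 279]) cube([987, 359, 31]);
  translate([36, 0, 558]) cube([987, 359, 31]);
}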